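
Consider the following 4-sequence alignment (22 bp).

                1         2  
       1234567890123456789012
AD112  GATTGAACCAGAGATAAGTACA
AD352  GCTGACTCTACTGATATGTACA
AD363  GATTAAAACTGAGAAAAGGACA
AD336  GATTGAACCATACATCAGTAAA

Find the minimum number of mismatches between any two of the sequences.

Pairwise Hamming distances:
  AD112 vs AD352: 9
  AD112 vs AD363: 5
  AD112 vs AD336: 4
  AD352 vs AD363: 12
  AD352 vs AD336: 12
  AD363 vs AD336: 9
The smallest is 4, between AD112 and AD336.

4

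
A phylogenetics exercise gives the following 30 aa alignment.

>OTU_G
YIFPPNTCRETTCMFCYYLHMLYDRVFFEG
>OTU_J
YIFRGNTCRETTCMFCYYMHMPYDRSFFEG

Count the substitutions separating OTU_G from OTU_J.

Differing sites — 4:P/R; 5:P/G; 19:L/M; 22:L/P; 26:V/S.
That gives 5 mismatches out of 30 aligned sites, so the Hamming distance is 5.

5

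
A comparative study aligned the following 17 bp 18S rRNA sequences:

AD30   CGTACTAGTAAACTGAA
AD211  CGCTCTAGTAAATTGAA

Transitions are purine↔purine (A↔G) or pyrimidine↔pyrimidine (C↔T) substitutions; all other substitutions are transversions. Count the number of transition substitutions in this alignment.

Differing sites — 3:T/C (Ti); 4:A/T (Tv); 13:C/T (Ti).
Of the 3 differences, 2 transitions and 1 transversion, so the answer is 2.

2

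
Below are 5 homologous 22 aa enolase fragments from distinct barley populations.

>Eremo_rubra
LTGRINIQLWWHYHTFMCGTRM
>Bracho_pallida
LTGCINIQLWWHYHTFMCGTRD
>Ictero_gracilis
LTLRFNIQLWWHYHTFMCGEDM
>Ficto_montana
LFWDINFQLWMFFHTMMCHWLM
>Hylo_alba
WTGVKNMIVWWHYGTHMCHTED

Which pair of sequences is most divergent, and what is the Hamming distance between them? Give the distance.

16

Pairwise Hamming distances:
  Eremo_rubra vs Bracho_pallida: 2
  Eremo_rubra vs Ictero_gracilis: 4
  Eremo_rubra vs Ficto_montana: 11
  Eremo_rubra vs Hylo_alba: 11
  Bracho_pallida vs Ictero_gracilis: 6
  Bracho_pallida vs Ficto_montana: 12
  Bracho_pallida vs Hylo_alba: 10
  Ictero_gracilis vs Ficto_montana: 12
  Ictero_gracilis vs Hylo_alba: 13
  Ficto_montana vs Hylo_alba: 16
The largest is 16, between Ficto_montana and Hylo_alba.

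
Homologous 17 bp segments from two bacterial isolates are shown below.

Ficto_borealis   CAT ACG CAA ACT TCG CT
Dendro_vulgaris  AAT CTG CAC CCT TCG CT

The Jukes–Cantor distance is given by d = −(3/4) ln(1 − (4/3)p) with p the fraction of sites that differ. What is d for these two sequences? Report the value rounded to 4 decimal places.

0.3734

The sequences differ at positions 1 (C/A), 4 (A/C), 5 (C/T), 9 (A/C), 10 (A/C).
p = 5/17 = 0.294118.
d = −0.75 · ln(1 − (4/3)·0.294118) = −0.75 · ln(0.607843) = −0.75 · (-0.497839) = 0.3734.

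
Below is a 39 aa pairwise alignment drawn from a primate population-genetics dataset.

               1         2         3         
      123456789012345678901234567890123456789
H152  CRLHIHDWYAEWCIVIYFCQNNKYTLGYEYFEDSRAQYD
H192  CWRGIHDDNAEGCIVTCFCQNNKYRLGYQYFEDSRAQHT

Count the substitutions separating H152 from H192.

Mismatches occur at site 2 (R↔W), site 3 (L↔R), site 4 (H↔G), site 8 (W↔D), site 9 (Y↔N), site 12 (W↔G), site 16 (I↔T), site 17 (Y↔C), site 25 (T↔R), site 29 (E↔Q), site 38 (Y↔H), site 39 (D↔T).
That gives 12 mismatches out of 39 aligned sites, so the Hamming distance is 12.

12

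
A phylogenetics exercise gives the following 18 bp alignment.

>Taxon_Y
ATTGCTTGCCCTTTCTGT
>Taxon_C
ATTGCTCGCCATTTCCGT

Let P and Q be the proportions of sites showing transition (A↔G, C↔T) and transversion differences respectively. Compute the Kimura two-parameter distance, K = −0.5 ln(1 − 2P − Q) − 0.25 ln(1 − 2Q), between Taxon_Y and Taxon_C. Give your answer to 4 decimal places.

0.1922

Differing sites — 7:T/C (Ti); 11:C/A (Tv); 16:T/C (Ti).
Of the 3 differences, 2 transitions and 1 transversion over 18 sites: P = 2/18 = 0.111111, Q = 1/18 = 0.055556.
d = −0.5·ln(0.722222) − 0.25·ln(0.888888) = −0.5·(-0.325423) − 0.25·(-0.117784) = 0.1922.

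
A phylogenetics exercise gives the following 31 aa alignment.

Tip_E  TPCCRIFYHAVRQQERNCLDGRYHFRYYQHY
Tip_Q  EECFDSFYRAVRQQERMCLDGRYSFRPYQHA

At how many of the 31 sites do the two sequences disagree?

The sequences differ at positions 1 (T/E), 2 (P/E), 4 (C/F), 5 (R/D), 6 (I/S), 9 (H/R), 17 (N/M), 24 (H/S), 27 (Y/P), 31 (Y/A).
That gives 10 mismatches out of 31 aligned sites, so the Hamming distance is 10.

10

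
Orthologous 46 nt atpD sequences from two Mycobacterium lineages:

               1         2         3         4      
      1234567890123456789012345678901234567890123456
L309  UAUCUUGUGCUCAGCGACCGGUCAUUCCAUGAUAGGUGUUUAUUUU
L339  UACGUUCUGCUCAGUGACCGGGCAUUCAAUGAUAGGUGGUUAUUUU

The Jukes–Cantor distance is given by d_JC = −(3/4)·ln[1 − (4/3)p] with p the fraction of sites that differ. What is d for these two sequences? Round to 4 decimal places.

Mismatches occur at site 3 (U↔C), site 4 (C↔G), site 7 (G↔C), site 15 (C↔U), site 22 (U↔G), site 28 (C↔A), site 39 (U↔G).
p = 7/46 = 0.152174.
d = −0.75 · ln(1 − (4/3)·0.152174) = −0.75 · ln(0.797101) = −0.75 · (-0.226774) = 0.1701.

0.1701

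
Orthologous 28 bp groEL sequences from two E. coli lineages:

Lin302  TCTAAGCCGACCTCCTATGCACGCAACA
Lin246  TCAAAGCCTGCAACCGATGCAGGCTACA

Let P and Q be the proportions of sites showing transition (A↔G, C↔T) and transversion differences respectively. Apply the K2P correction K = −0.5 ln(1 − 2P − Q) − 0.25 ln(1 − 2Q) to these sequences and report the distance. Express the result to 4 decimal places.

0.3672

Mismatches occur at site 3 (T/A, transversion), site 9 (G/T, transversion), site 10 (A/G, transition), site 12 (C/A, transversion), site 13 (T/A, transversion), site 16 (T/G, transversion), site 22 (C/G, transversion), site 25 (A/T, transversion).
Of the 8 differences, 1 transition and 7 transversions over 28 sites: P = 1/28 = 0.035714, Q = 7/28 = 0.250000.
d = −0.5·ln(0.678572) − 0.25·ln(0.500000) = −0.5·(-0.387765) − 0.25·(-0.693147) = 0.3672.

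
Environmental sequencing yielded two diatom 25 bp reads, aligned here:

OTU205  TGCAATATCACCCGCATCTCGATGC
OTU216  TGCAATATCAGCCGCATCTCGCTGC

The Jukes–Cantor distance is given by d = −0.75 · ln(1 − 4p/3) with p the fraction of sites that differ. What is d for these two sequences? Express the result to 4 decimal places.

Differing sites — 11:C/G; 22:A/C.
p = 2/25 = 0.080000.
d = −0.75 · ln(1 − (4/3)·0.080000) = −0.75 · ln(0.893333) = −0.75 · (-0.112796) = 0.0846.

0.0846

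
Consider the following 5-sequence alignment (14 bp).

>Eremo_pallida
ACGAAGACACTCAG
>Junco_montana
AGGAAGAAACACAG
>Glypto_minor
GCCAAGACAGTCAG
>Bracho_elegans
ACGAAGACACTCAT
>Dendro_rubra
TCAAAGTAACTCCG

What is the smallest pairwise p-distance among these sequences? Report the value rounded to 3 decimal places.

0.071

Pairwise Hamming distances:
  Eremo_pallida vs Junco_montana: 3
  Eremo_pallida vs Glypto_minor: 3
  Eremo_pallida vs Bracho_elegans: 1
  Eremo_pallida vs Dendro_rubra: 5
  Junco_montana vs Glypto_minor: 6
  Junco_montana vs Bracho_elegans: 4
  Junco_montana vs Dendro_rubra: 6
  Glypto_minor vs Bracho_elegans: 4
  Glypto_minor vs Dendro_rubra: 6
  Bracho_elegans vs Dendro_rubra: 6
The smallest is 1 mismatch, between Eremo_pallida and Bracho_elegans; p = 1/14 = 0.071.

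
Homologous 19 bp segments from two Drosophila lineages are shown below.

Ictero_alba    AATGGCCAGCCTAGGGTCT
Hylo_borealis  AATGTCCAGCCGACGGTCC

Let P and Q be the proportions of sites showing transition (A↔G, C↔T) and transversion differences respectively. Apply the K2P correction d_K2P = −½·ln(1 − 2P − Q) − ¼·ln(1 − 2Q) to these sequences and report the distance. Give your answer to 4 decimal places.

0.2476

Mismatches occur at site 5 (G↔T, transversion), site 12 (T↔G, transversion), site 14 (G↔C, transversion), site 19 (T↔C, transition).
Of the 4 differences, 1 transition and 3 transversions over 19 sites: P = 1/19 = 0.052632, Q = 3/19 = 0.157895.
d = −0.5·ln(0.736841) − 0.25·ln(0.684210) = −0.5·(-0.305383) − 0.25·(-0.379490) = 0.2476.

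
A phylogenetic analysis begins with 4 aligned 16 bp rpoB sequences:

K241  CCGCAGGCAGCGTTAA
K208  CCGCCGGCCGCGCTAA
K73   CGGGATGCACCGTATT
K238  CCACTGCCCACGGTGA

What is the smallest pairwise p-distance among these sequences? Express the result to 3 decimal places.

0.188

Pairwise Hamming distances:
  K241 vs K208: 3
  K241 vs K73: 7
  K241 vs K238: 7
  K208 vs K73: 10
  K208 vs K238: 6
  K73 vs K238: 12
The smallest is 3 mismatches, between K241 and K208; p = 3/16 = 0.188.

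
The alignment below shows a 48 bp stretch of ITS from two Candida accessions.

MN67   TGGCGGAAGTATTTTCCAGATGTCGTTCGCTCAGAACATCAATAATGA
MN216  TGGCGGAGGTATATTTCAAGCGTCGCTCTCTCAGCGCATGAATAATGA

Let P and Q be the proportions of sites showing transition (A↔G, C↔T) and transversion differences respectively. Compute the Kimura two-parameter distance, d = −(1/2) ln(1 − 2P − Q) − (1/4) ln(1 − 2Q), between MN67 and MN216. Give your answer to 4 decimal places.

The sequences differ at positions 8 (A/G, transition), 13 (T/A, transversion), 16 (C/T, transition), 19 (G/A, transition), 20 (A/G, transition), 21 (T/C, transition), 26 (T/C, transition), 29 (G/T, transversion), 35 (A/C, transversion), 36 (A/G, transition), 40 (C/G, transversion).
Of the 11 differences, 7 transitions and 4 transversions over 48 sites: P = 7/48 = 0.145833, Q = 4/48 = 0.083333.
d = −0.5·ln(0.625001) − 0.25·ln(0.833334) = −0.5·(-0.470002) − 0.25·(-0.182321) = 0.2806.

0.2806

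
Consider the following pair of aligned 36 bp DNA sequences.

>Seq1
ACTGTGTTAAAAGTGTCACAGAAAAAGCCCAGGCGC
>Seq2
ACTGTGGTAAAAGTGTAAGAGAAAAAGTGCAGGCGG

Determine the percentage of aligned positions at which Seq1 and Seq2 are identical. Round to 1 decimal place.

The sequences differ at positions 7 (T/G), 17 (C/A), 19 (C/G), 28 (C/T), 29 (C/G), 36 (C/G).
30 of the 36 sites match, so the percent identity is 30/36 × 100 = 83.3%.

83.3%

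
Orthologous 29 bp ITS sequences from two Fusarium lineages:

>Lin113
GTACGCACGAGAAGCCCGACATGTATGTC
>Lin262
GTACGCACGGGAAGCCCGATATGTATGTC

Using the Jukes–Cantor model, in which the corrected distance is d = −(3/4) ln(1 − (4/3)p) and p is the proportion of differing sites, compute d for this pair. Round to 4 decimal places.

0.0723

Mismatches occur at site 10 (A↔G), site 20 (C↔T).
p = 2/29 = 0.068966.
d = −0.75 · ln(1 − (4/3)·0.068966) = −0.75 · ln(0.908045) = −0.75 · (-0.096461) = 0.0723.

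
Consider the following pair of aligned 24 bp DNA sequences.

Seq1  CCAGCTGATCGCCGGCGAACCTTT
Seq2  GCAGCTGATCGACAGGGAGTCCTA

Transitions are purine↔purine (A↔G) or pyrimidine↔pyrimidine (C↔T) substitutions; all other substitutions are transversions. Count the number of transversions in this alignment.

Mismatches occur at site 1 (C→G, transversion), site 12 (C→A, transversion), site 14 (G→A, transition), site 16 (C→G, transversion), site 19 (A→G, transition), site 20 (C→T, transition), site 22 (T→C, transition), site 24 (T→A, transversion).
Of the 8 differences, 4 transitions and 4 transversions, so the answer is 4.

4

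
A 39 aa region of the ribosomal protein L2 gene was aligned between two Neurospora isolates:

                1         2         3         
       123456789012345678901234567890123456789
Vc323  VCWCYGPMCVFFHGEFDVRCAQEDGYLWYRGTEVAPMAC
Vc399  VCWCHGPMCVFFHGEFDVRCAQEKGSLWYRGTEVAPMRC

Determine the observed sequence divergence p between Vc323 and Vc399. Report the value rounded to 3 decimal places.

0.103

Mismatches occur at site 5 (Y↔H), site 24 (D↔K), site 26 (Y↔S), site 38 (A↔R).
There are 4 differences over 39 sites, so p = 4/39 = 0.103.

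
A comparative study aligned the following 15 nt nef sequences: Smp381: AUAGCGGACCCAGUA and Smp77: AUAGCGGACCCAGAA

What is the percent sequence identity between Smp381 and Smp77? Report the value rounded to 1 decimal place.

93.3%

The sequences differ at position 14 (U/A).
14 of the 15 sites match, so the percent identity is 14/15 × 100 = 93.3%.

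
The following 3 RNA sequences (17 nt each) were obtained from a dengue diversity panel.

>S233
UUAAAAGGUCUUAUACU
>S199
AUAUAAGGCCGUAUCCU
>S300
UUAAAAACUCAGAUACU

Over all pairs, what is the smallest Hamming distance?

Pairwise Hamming distances:
  S233 vs S199: 5
  S233 vs S300: 4
  S199 vs S300: 8
The smallest is 4, between S233 and S300.

4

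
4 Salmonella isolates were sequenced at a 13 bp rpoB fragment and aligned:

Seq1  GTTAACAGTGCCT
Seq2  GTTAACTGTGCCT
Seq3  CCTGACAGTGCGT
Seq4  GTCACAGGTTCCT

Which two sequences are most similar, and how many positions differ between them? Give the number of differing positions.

Pairwise Hamming distances:
  Seq1 vs Seq2: 1
  Seq1 vs Seq3: 4
  Seq1 vs Seq4: 5
  Seq2 vs Seq3: 5
  Seq2 vs Seq4: 5
  Seq3 vs Seq4: 9
The smallest is 1, between Seq1 and Seq2.

1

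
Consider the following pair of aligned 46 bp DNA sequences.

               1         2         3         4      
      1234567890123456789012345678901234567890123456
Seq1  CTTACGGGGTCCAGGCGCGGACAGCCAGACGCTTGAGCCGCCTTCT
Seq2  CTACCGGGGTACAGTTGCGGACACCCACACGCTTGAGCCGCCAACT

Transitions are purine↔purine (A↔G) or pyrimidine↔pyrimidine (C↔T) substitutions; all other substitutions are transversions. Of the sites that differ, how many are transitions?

1

Differing sites — 3:T/A (Tv); 4:A/C (Tv); 11:C/A (Tv); 15:G/T (Tv); 16:C/T (Ti); 24:G/C (Tv); 28:G/C (Tv); 43:T/A (Tv); 44:T/A (Tv).
Of the 9 differences, 1 transition and 8 transversions, so the answer is 1.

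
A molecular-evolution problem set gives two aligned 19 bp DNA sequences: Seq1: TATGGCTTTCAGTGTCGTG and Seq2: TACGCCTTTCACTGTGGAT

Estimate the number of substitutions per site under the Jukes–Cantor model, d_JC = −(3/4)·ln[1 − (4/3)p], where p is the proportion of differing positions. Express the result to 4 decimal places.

The sequences differ at positions 3 (T/C), 5 (G/C), 12 (G/C), 16 (C/G), 18 (T/A), 19 (G/T).
p = 6/19 = 0.315789.
d = −0.75 · ln(1 − (4/3)·0.315789) = −0.75 · ln(0.578948) = −0.75 · (-0.546543) = 0.4099.

0.4099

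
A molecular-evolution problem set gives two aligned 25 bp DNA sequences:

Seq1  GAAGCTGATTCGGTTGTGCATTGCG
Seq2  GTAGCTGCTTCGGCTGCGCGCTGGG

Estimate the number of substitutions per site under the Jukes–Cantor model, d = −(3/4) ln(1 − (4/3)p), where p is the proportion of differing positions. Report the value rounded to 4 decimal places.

The sequences differ at positions 2 (A/T), 8 (A/C), 14 (T/C), 17 (T/C), 20 (A/G), 21 (T/C), 24 (C/G).
p = 7/25 = 0.280000.
d = −0.75 · ln(1 − (4/3)·0.280000) = −0.75 · ln(0.626667) = −0.75 · (-0.467340) = 0.3505.

0.3505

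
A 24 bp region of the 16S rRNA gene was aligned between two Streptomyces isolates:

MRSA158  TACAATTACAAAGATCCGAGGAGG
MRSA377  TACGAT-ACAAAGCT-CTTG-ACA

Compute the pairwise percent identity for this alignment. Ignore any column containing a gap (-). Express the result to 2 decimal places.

Excluding the 3 gap columns leaves 21 comparable sites.
Mismatches occur at site 4 (A↔G), site 14 (A↔C), site 18 (G↔T), site 19 (A↔T), site 23 (G↔C), site 24 (G↔A).
15 of the 21 comparable sites match, so the percent identity is 15/21 × 100 = 71.43%.

71.43%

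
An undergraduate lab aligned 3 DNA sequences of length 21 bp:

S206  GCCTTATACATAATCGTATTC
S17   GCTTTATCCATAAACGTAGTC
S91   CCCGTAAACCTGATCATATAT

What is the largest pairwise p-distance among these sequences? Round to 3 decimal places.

0.571

Pairwise Hamming distances:
  S206 vs S17: 4
  S206 vs S91: 8
  S17 vs S91: 12
The largest is 12 mismatches, between S17 and S91; p = 12/21 = 0.571.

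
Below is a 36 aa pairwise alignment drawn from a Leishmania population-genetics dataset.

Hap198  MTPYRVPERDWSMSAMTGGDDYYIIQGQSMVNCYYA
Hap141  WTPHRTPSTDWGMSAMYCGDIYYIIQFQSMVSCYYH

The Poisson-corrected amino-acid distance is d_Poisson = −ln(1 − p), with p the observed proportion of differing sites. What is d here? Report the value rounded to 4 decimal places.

0.4055

Mismatches occur at site 1 (M/W), site 4 (Y/H), site 6 (V/T), site 8 (E/S), site 9 (R/T), site 12 (S/G), site 17 (T/Y), site 18 (G/C), site 21 (D/I), site 27 (G/F), site 32 (N/S), site 36 (A/H).
p = 12/36 = 0.333333.
d = −ln(1 − 0.333333) = −ln(0.666667) = 0.4055.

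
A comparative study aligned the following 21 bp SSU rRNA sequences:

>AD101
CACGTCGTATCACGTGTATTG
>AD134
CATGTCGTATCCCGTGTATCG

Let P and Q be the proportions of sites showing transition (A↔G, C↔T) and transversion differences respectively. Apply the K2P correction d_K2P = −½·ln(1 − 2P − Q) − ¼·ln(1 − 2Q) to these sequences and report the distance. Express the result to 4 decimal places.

0.1610

The sequences differ at positions 3 (C/T, transition), 12 (A/C, transversion), 20 (T/C, transition).
Of the 3 differences, 2 transitions and 1 transversion over 21 sites: P = 2/21 = 0.095238, Q = 1/21 = 0.047619.
d = −0.5·ln(0.761905) − 0.25·ln(0.904762) = −0.5·(-0.271933) − 0.25·(-0.100083) = 0.1610.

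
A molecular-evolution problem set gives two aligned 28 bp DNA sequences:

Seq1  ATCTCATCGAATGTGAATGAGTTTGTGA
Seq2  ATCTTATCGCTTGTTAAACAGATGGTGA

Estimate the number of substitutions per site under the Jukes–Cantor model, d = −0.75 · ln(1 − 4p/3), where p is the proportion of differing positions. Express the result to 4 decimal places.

0.3597

The sequences differ at positions 5 (C/T), 10 (A/C), 11 (A/T), 15 (G/T), 18 (T/A), 19 (G/C), 22 (T/A), 24 (T/G).
p = 8/28 = 0.285714.
d = −0.75 · ln(1 − (4/3)·0.285714) = −0.75 · ln(0.619048) = −0.75 · (-0.479572) = 0.3597.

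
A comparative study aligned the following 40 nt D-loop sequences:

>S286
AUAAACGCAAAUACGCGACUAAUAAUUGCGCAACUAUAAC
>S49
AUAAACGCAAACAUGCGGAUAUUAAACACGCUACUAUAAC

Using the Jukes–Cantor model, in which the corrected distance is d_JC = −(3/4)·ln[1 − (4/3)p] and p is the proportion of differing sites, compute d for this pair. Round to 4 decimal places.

Differing sites — 12:U/C; 14:C/U; 18:A/G; 19:C/A; 22:A/U; 26:U/A; 27:U/C; 28:G/A; 32:A/U.
p = 9/40 = 0.225000.
d = −0.75 · ln(1 − (4/3)·0.225000) = −0.75 · ln(0.700000) = −0.75 · (-0.356675) = 0.2675.

0.2675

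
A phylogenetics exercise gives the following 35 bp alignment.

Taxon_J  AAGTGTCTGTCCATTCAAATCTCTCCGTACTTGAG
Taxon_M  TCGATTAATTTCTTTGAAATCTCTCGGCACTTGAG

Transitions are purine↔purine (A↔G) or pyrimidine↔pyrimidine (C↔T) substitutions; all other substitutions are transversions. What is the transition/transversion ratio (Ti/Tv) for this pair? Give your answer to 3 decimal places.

Mismatches occur at site 1 (A↔T, transversion), site 2 (A↔C, transversion), site 4 (T↔A, transversion), site 5 (G↔T, transversion), site 7 (C↔A, transversion), site 8 (T↔A, transversion), site 9 (G↔T, transversion), site 11 (C↔T, transition), site 13 (A↔T, transversion), site 16 (C↔G, transversion), site 26 (C↔G, transversion), site 28 (T↔C, transition).
Of the 12 differences, 2 transitions and 10 transversions, so Ti/Tv = 2/10 = 0.200.

0.200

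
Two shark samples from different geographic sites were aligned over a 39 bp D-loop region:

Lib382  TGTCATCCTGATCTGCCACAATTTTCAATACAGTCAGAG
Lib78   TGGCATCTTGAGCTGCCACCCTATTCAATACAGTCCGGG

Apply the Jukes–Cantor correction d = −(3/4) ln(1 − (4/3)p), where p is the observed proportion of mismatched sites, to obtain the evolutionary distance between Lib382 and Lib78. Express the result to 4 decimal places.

0.2396

Differing sites — 3:T/G; 8:C/T; 12:T/G; 20:A/C; 21:A/C; 23:T/A; 36:A/C; 38:A/G.
p = 8/39 = 0.205128.
d = −0.75 · ln(1 − (4/3)·0.205128) = −0.75 · ln(0.726496) = −0.75 · (-0.319522) = 0.2396.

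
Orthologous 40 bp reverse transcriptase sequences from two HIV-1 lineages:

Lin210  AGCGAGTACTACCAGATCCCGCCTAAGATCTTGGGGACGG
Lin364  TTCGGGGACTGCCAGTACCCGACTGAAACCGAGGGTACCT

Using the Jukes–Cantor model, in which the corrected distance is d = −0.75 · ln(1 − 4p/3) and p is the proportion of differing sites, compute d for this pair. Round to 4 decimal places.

Differing sites — 1:A/T; 2:G/T; 5:A/G; 7:T/G; 11:A/G; 16:A/T; 17:T/A; 22:C/A; 25:A/G; 27:G/A; 29:T/C; 31:T/G; 32:T/A; 36:G/T; 39:G/C; 40:G/T.
p = 16/40 = 0.400000.
d = −0.75 · ln(1 − (4/3)·0.400000) = −0.75 · ln(0.466667) = −0.75 · (-0.762139) = 0.5716.

0.5716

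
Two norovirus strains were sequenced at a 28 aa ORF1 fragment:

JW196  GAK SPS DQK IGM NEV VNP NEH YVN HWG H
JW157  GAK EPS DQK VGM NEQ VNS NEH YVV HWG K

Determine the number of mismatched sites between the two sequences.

6

Differing sites — 4:S/E; 10:I/V; 15:V/Q; 18:P/S; 24:N/V; 28:H/K.
That gives 6 mismatches out of 28 aligned sites, so the Hamming distance is 6.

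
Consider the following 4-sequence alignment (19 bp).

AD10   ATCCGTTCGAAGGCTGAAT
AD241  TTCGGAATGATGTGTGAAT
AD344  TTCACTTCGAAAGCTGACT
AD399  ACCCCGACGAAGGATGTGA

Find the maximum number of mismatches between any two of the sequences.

Pairwise Hamming distances:
  AD10 vs AD241: 8
  AD10 vs AD344: 5
  AD10 vs AD399: 8
  AD241 vs AD344: 10
  AD241 vs AD399: 12
  AD344 vs AD399: 10
The largest is 12, between AD241 and AD399.

12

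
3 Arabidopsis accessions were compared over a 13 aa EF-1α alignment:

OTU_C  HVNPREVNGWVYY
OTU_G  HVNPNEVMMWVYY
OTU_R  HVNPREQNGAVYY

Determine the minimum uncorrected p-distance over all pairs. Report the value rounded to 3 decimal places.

0.154

Pairwise Hamming distances:
  OTU_C vs OTU_G: 3
  OTU_C vs OTU_R: 2
  OTU_G vs OTU_R: 5
The smallest is 2 mismatches, between OTU_C and OTU_R; p = 2/13 = 0.154.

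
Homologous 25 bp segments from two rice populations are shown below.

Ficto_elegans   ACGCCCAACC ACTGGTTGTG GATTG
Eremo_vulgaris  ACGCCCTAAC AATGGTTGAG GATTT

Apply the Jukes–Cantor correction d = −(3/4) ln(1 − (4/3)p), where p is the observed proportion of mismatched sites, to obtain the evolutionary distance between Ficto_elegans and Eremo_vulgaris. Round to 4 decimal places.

0.2326

The sequences differ at positions 7 (A/T), 9 (C/A), 12 (C/A), 19 (T/A), 25 (G/T).
p = 5/25 = 0.200000.
d = −0.75 · ln(1 − (4/3)·0.200000) = −0.75 · ln(0.733333) = −0.75 · (-0.310155) = 0.2326.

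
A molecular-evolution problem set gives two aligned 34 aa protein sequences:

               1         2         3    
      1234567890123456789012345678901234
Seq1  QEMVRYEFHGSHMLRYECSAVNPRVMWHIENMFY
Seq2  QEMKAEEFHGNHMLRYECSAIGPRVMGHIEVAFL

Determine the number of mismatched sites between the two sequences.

The sequences differ at positions 4 (V/K), 5 (R/A), 6 (Y/E), 11 (S/N), 21 (V/I), 22 (N/G), 27 (W/G), 31 (N/V), 32 (M/A), 34 (Y/L).
That gives 10 mismatches out of 34 aligned sites, so the Hamming distance is 10.

10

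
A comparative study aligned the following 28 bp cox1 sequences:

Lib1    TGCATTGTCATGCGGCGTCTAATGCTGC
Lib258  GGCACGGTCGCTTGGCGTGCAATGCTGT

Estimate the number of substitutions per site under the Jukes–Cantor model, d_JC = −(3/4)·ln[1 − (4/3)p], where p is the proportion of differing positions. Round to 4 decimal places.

0.4850

Mismatches occur at site 1 (T/G), site 5 (T/C), site 6 (T/G), site 10 (A/G), site 11 (T/C), site 12 (G/T), site 13 (C/T), site 19 (C/G), site 20 (T/C), site 28 (C/T).
p = 10/28 = 0.357143.
d = −0.75 · ln(1 − (4/3)·0.357143) = −0.75 · ln(0.523809) = −0.75 · (-0.646628) = 0.4850.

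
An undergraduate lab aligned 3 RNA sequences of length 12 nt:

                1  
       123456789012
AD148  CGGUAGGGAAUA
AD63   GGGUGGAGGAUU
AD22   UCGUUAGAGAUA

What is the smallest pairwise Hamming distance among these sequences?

Pairwise Hamming distances:
  AD148 vs AD63: 5
  AD148 vs AD22: 6
  AD63 vs AD22: 7
The smallest is 5, between AD148 and AD63.

5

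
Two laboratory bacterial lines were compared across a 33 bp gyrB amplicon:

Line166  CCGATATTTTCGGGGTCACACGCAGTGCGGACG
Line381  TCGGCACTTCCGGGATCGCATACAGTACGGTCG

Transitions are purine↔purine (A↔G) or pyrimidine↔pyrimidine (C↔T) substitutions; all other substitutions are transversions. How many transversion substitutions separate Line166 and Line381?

1

Mismatches occur at site 1 (C/T, transition), site 4 (A/G, transition), site 5 (T/C, transition), site 7 (T/C, transition), site 10 (T/C, transition), site 15 (G/A, transition), site 18 (A/G, transition), site 21 (C/T, transition), site 22 (G/A, transition), site 27 (G/A, transition), site 31 (A/T, transversion).
Of the 11 differences, 10 transitions and 1 transversion, so the answer is 1.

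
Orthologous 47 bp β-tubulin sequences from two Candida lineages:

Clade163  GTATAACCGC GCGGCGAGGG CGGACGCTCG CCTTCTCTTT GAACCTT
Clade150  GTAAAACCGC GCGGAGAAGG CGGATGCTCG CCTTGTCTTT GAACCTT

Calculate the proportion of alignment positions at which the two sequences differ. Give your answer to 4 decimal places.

The sequences differ at positions 4 (T/A), 15 (C/A), 18 (G/A), 25 (C/T), 35 (C/G).
There are 5 differences over 47 sites, so p = 5/47 = 0.1064.

0.1064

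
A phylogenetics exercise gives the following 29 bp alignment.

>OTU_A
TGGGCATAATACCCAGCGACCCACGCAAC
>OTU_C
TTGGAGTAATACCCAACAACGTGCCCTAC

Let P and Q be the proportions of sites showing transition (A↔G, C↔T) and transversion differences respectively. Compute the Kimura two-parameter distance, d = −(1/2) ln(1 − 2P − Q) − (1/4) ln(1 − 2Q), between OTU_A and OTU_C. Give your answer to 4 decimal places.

Differing sites — 2:G/T (Tv); 5:C/A (Tv); 6:A/G (Ti); 16:G/A (Ti); 18:G/A (Ti); 21:C/G (Tv); 22:C/T (Ti); 23:A/G (Ti); 25:G/C (Tv); 27:A/T (Tv).
Of the 10 differences, 5 transitions and 5 transversions over 29 sites: P = 5/29 = 0.172414, Q = 5/29 = 0.172414.
d = −0.5·ln(0.482758) − 0.25·ln(0.655172) = −0.5·(-0.728240) − 0.25·(-0.422857) = 0.4698.

0.4698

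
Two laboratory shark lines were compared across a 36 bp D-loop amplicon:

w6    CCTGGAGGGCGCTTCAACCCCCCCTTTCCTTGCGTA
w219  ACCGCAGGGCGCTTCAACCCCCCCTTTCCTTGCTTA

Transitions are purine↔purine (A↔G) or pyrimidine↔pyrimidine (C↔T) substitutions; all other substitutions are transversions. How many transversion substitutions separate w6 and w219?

The sequences differ at positions 1 (C/A, transversion), 3 (T/C, transition), 5 (G/C, transversion), 34 (G/T, transversion).
Of the 4 differences, 1 transition and 3 transversions, so the answer is 3.

3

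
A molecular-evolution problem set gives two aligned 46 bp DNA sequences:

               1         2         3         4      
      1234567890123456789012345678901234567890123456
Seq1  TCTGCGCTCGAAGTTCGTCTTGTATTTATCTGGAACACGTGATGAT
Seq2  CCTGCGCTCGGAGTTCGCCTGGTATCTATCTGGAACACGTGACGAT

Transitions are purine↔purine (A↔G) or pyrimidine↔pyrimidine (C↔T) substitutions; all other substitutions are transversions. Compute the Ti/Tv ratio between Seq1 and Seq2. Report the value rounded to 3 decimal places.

5.000

Differing sites — 1:T/C (Ti); 11:A/G (Ti); 18:T/C (Ti); 21:T/G (Tv); 26:T/C (Ti); 43:T/C (Ti).
Of the 6 differences, 5 transitions and 1 transversion, so Ti/Tv = 5/1 = 5.000.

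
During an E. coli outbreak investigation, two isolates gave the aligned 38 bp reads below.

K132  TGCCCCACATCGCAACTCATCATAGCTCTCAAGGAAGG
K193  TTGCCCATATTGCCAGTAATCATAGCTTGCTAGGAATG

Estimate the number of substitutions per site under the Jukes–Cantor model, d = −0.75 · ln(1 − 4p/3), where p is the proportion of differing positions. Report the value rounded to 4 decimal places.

Mismatches occur at site 2 (G→T), site 3 (C→G), site 8 (C→T), site 11 (C→T), site 14 (A→C), site 16 (C→G), site 18 (C→A), site 28 (C→T), site 29 (T→G), site 31 (A→T), site 37 (G→T).
p = 11/38 = 0.289474.
d = −0.75 · ln(1 − (4/3)·0.289474) = −0.75 · ln(0.614035) = −0.75 · (-0.487703) = 0.3658.

0.3658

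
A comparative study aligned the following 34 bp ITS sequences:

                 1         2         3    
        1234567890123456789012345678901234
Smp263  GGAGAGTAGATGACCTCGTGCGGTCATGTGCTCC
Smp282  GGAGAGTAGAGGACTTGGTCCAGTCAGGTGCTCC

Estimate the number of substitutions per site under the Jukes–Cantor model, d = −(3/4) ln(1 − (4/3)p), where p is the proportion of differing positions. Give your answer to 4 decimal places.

0.2012

Mismatches occur at site 11 (T/G), site 15 (C/T), site 17 (C/G), site 20 (G/C), site 22 (G/A), site 27 (T/G).
p = 6/34 = 0.176471.
d = −0.75 · ln(1 − (4/3)·0.176471) = −0.75 · ln(0.764705) = −0.75 · (-0.268265) = 0.2012.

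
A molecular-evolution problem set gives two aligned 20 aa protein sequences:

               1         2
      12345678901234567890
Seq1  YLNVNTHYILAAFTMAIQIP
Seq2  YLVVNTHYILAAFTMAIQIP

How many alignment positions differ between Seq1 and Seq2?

Differing sites — 3:N/V.
That gives 1 mismatch out of 20 aligned sites, so the Hamming distance is 1.

1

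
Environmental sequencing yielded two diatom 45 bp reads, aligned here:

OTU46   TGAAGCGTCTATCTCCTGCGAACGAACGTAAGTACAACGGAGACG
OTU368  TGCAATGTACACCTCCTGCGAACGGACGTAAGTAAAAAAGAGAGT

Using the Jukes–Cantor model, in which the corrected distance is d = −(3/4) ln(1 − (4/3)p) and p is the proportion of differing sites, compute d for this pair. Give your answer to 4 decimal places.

Mismatches occur at site 3 (A↔C), site 5 (G↔A), site 6 (C↔T), site 9 (C↔A), site 10 (T↔C), site 12 (T↔C), site 25 (A↔G), site 35 (C↔A), site 38 (C↔A), site 39 (G↔A), site 44 (C↔G), site 45 (G↔T).
p = 12/45 = 0.266667.
d = −0.75 · ln(1 − (4/3)·0.266667) = −0.75 · ln(0.644444) = −0.75 · (-0.439367) = 0.3295.

0.3295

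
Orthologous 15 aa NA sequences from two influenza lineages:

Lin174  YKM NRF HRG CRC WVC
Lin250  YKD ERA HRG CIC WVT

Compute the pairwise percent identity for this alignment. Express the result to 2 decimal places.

66.67%

Differing sites — 3:M/D; 4:N/E; 6:F/A; 11:R/I; 15:C/T.
10 of the 15 sites match, so the percent identity is 10/15 × 100 = 66.67%.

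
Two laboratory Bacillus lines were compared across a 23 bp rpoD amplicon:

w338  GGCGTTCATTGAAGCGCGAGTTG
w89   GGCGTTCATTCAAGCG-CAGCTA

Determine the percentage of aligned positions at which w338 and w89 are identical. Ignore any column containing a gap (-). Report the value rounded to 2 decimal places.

Excluding the 1 gap column leaves 22 comparable sites.
Mismatches occur at site 11 (G→C), site 18 (G→C), site 21 (T→C), site 23 (G→A).
18 of the 22 comparable sites match, so the percent identity is 18/22 × 100 = 81.82%.

81.82%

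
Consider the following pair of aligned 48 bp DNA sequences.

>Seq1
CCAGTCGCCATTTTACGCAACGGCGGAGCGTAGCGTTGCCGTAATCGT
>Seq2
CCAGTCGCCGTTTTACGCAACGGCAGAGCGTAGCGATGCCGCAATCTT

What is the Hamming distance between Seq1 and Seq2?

Differing sites — 10:A/G; 25:G/A; 36:T/A; 42:T/C; 47:G/T.
That gives 5 mismatches out of 48 aligned sites, so the Hamming distance is 5.

5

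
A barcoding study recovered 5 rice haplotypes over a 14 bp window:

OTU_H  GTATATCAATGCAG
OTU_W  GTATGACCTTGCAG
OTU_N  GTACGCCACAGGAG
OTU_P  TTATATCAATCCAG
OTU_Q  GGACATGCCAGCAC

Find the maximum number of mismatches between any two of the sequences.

Pairwise Hamming distances:
  OTU_H vs OTU_W: 4
  OTU_H vs OTU_N: 6
  OTU_H vs OTU_P: 2
  OTU_H vs OTU_Q: 7
  OTU_W vs OTU_N: 6
  OTU_W vs OTU_P: 6
  OTU_W vs OTU_Q: 8
  OTU_N vs OTU_P: 8
  OTU_N vs OTU_Q: 7
  OTU_P vs OTU_Q: 9
The largest is 9, between OTU_P and OTU_Q.

9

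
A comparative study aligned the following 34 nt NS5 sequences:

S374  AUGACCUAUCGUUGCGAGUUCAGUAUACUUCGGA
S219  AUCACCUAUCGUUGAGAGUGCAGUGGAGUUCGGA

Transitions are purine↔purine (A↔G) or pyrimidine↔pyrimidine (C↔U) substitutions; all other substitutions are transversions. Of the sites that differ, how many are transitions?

The sequences differ at positions 3 (G/C, transversion), 15 (C/A, transversion), 20 (U/G, transversion), 25 (A/G, transition), 26 (U/G, transversion), 28 (C/G, transversion).
Of the 6 differences, 1 transition and 5 transversions, so the answer is 1.

1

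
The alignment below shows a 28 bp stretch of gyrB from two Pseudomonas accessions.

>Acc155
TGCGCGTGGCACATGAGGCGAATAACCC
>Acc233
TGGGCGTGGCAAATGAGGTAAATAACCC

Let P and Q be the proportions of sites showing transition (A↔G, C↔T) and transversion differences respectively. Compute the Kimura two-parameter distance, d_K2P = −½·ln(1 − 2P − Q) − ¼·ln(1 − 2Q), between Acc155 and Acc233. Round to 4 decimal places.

0.1591

Differing sites — 3:C/G (Tv); 12:C/A (Tv); 19:C/T (Ti); 20:G/A (Ti).
Of the 4 differences, 2 transitions and 2 transversions over 28 sites: P = 2/28 = 0.071429, Q = 2/28 = 0.071429.
d = −0.5·ln(0.785713) − 0.25·ln(0.857142) = −0.5·(-0.241164) − 0.25·(-0.154152) = 0.1591.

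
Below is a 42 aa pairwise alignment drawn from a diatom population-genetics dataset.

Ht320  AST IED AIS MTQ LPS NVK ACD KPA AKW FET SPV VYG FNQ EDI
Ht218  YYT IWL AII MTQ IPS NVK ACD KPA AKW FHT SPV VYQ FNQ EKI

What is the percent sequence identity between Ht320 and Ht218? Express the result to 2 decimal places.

The sequences differ at positions 1 (A/Y), 2 (S/Y), 5 (E/W), 6 (D/L), 9 (S/I), 13 (L/I), 29 (E/H), 36 (G/Q), 41 (D/K).
33 of the 42 sites match, so the percent identity is 33/42 × 100 = 78.57%.

78.57%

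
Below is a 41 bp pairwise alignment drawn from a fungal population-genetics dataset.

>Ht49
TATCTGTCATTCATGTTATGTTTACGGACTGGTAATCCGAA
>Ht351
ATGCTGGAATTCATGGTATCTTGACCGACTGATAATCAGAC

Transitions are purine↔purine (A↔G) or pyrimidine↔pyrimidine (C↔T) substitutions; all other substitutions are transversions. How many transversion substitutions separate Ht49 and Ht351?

Mismatches occur at site 1 (T↔A, transversion), site 2 (A↔T, transversion), site 3 (T↔G, transversion), site 7 (T↔G, transversion), site 8 (C↔A, transversion), site 16 (T↔G, transversion), site 20 (G↔C, transversion), site 23 (T↔G, transversion), site 26 (G↔C, transversion), site 32 (G↔A, transition), site 38 (C↔A, transversion), site 41 (A↔C, transversion).
Of the 12 differences, 1 transition and 11 transversions, so the answer is 11.

11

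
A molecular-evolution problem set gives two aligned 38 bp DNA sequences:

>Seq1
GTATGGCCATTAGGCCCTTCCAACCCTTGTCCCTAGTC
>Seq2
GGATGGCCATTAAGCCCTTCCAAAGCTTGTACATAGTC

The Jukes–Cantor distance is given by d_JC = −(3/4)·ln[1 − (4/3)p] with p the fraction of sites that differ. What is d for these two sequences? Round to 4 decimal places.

0.1773

Mismatches occur at site 2 (T→G), site 13 (G→A), site 24 (C→A), site 25 (C→G), site 31 (C→A), site 33 (C→A).
p = 6/38 = 0.157895.
d = −0.75 · ln(1 − (4/3)·0.157895) = −0.75 · ln(0.789473) = −0.75 · (-0.236390) = 0.1773.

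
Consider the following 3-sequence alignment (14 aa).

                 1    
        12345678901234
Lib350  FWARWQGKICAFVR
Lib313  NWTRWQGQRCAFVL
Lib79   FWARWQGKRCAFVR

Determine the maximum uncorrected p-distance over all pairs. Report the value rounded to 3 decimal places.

0.357

Pairwise Hamming distances:
  Lib350 vs Lib313: 5
  Lib350 vs Lib79: 1
  Lib313 vs Lib79: 4
The largest is 5 mismatches, between Lib350 and Lib313; p = 5/14 = 0.357.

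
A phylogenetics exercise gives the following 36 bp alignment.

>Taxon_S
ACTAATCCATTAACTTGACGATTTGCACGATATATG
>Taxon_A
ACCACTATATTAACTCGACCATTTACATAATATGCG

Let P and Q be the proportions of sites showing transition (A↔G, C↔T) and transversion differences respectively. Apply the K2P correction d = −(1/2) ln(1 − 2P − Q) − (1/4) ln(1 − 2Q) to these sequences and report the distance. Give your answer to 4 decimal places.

0.4207

The sequences differ at positions 3 (T/C, transition), 5 (A/C, transversion), 7 (C/A, transversion), 8 (C/T, transition), 16 (T/C, transition), 20 (G/C, transversion), 25 (G/A, transition), 28 (C/T, transition), 29 (G/A, transition), 34 (A/G, transition), 35 (T/C, transition).
Of the 11 differences, 8 transitions and 3 transversions over 36 sites: P = 8/36 = 0.222222, Q = 3/36 = 0.083333.
d = −0.5·ln(0.472223) − 0.25·ln(0.833334) = −0.5·(-0.750304) − 0.25·(-0.182321) = 0.4207.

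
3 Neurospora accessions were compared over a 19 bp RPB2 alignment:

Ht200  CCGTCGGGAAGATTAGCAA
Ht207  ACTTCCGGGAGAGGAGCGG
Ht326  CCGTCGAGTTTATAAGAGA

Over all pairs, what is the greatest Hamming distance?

11

Pairwise Hamming distances:
  Ht200 vs Ht207: 8
  Ht200 vs Ht326: 7
  Ht207 vs Ht326: 11
The largest is 11, between Ht207 and Ht326.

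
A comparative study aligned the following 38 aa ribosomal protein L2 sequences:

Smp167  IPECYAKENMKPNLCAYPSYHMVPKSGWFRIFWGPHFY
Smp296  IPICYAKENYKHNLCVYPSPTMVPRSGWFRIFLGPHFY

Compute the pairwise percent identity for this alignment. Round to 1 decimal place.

The sequences differ at positions 3 (E/I), 10 (M/Y), 12 (P/H), 16 (A/V), 20 (Y/P), 21 (H/T), 25 (K/R), 33 (W/L).
30 of the 38 sites match, so the percent identity is 30/38 × 100 = 78.9%.

78.9%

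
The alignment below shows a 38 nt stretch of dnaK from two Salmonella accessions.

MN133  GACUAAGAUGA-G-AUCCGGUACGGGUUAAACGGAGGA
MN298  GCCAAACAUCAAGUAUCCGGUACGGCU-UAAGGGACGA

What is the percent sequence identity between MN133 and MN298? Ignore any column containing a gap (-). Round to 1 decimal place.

Excluding the 3 gap columns leaves 35 comparable sites.
Mismatches occur at site 2 (A↔C), site 4 (U↔A), site 7 (G↔C), site 10 (G↔C), site 26 (G↔C), site 29 (A↔U), site 32 (C↔G), site 36 (G↔C).
27 of the 35 comparable sites match, so the percent identity is 27/35 × 100 = 77.1%.

77.1%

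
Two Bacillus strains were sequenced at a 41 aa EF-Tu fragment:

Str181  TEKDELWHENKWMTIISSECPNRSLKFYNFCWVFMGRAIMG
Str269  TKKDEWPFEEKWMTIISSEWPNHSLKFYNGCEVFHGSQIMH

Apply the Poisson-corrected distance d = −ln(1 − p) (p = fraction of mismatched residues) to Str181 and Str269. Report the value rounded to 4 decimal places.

0.3814

The sequences differ at positions 2 (E/K), 6 (L/W), 7 (W/P), 8 (H/F), 10 (N/E), 20 (C/W), 23 (R/H), 30 (F/G), 32 (W/E), 35 (M/H), 37 (R/S), 38 (A/Q), 41 (G/H).
p = 13/41 = 0.317073.
d = −ln(1 − 0.317073) = −ln(0.682927) = 0.3814.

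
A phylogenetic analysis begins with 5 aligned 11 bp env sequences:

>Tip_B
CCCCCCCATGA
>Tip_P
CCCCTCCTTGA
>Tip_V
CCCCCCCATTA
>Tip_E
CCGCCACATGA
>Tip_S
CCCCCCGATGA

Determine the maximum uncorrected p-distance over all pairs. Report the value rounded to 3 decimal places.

Pairwise Hamming distances:
  Tip_B vs Tip_P: 2
  Tip_B vs Tip_V: 1
  Tip_B vs Tip_E: 2
  Tip_B vs Tip_S: 1
  Tip_P vs Tip_V: 3
  Tip_P vs Tip_E: 4
  Tip_P vs Tip_S: 3
  Tip_V vs Tip_E: 3
  Tip_V vs Tip_S: 2
  Tip_E vs Tip_S: 3
The largest is 4 mismatches, between Tip_P and Tip_E; p = 4/11 = 0.364.

0.364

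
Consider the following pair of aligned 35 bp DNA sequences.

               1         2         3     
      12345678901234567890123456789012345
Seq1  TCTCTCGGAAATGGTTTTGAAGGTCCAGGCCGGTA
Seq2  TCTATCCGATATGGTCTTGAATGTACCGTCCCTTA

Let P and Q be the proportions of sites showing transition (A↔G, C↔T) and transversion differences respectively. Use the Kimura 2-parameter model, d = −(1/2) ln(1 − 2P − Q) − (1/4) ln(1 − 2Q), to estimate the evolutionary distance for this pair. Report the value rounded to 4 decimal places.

0.3692

The sequences differ at positions 4 (C/A, transversion), 7 (G/C, transversion), 10 (A/T, transversion), 16 (T/C, transition), 22 (G/T, transversion), 25 (C/A, transversion), 27 (A/C, transversion), 29 (G/T, transversion), 32 (G/C, transversion), 33 (G/T, transversion).
Of the 10 differences, 1 transition and 9 transversions over 35 sites: P = 1/35 = 0.028571, Q = 9/35 = 0.257143.
d = −0.5·ln(0.685715) − 0.25·ln(0.485714) = −0.5·(-0.377293) − 0.25·(-0.722135) = 0.3692.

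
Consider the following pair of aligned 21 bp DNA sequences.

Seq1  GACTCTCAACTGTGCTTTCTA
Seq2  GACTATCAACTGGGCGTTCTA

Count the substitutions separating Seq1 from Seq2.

3

Differing sites — 5:C/A; 13:T/G; 16:T/G.
That gives 3 mismatches out of 21 aligned sites, so the Hamming distance is 3.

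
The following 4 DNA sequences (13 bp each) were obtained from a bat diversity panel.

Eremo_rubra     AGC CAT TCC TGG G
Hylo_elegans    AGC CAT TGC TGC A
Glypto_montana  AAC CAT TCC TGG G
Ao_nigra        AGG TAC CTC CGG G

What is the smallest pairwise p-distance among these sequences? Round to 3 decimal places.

0.077

Pairwise Hamming distances:
  Eremo_rubra vs Hylo_elegans: 3
  Eremo_rubra vs Glypto_montana: 1
  Eremo_rubra vs Ao_nigra: 6
  Hylo_elegans vs Glypto_montana: 4
  Hylo_elegans vs Ao_nigra: 8
  Glypto_montana vs Ao_nigra: 7
The smallest is 1 mismatch, between Eremo_rubra and Glypto_montana; p = 1/13 = 0.077.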